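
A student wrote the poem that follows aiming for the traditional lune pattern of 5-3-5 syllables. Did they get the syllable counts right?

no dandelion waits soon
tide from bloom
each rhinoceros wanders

No

Line 1: no (1), dandelion (4), waits (1), soon (1) → 7 (expected 5)
Line 2: tide (1), from (1), bloom (1) → 3 ✓
Line 3: each (1), rhinoceros (4), wanders (2) → 7 (expected 5)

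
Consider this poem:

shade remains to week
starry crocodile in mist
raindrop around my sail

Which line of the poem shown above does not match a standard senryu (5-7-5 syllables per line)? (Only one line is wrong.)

Line 1: "shade remains to week": 1+2+1+1 = 5 ✓
Line 2: "starry crocodile in mist": 2+3+1+1 = 7 ✓
Line 3: "raindrop around my sail": 2+2+1+1 = 6 (expected 5)

Line 3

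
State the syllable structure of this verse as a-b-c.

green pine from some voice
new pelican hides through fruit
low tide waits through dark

5-7-5

Line 1: "green pine from some voice": 1+1+1+1+1 = 5
Line 2: "new pelican hides through fruit": 1+3+1+1+1 = 7
Line 3: "low tide waits through dark": 1+1+1+1+1 = 5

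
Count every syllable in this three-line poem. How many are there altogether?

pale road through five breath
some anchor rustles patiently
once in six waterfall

Line 1: "pale road through five breath": 1+1+1+1+1 = 5
Line 2: "some anchor rustles patiently": 1+2+2+3 = 8
Line 3: "once in six waterfall": 1+1+1+3 = 6
Total: 5 + 8 + 6 = 19

19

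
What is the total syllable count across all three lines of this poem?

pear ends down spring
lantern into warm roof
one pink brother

14

Line 1: pear (1), ends (1), down (1), spring (1) → 4
Line 2: lantern (2), into (2), warm (1), roof (1) → 6
Line 3: one (1), pink (1), brother (2) → 4
Total: 4 + 6 + 4 = 14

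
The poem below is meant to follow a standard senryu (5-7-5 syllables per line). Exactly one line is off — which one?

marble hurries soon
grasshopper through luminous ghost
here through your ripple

Line 1: "marble hurries soon": 2+2+1 = 5 ✓
Line 2: "grasshopper through luminous ghost": 3+1+3+1 = 8 (expected 7)
Line 3: "here through your ripple": 1+1+1+2 = 5 ✓

The second line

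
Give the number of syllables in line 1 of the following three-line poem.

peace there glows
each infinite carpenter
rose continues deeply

3

Line 1: peace (1), there (1), glows (1) → 3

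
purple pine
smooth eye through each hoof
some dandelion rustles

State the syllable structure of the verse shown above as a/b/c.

3/5/7

Line 1: purple(2) + pine(1) = 3
Line 2: smooth(1) + eye(1) + through(1) + each(1) + hoof(1) = 5
Line 3: some(1) + dandelion(4) + rustles(2) = 7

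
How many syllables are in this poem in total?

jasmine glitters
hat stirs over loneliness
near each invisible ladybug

Line 1: jasmine (2), glitters (2) → 4
Line 2: hat (1), stirs (1), over (2), loneliness (3) → 7
Line 3: near (1), each (1), invisible (4), ladybug (3) → 9
Total: 4 + 7 + 9 = 20

20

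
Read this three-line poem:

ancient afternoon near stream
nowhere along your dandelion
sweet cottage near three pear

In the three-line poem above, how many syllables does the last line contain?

6

The last line: sweet(1) + cottage(2) + near(1) + three(1) + pear(1) = 6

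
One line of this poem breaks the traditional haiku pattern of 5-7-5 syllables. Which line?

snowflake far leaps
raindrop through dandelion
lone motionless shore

Line 1

Line 1: snowflake(2) + far(1) + leaps(1) = 4 (expected 5)
Line 2: raindrop(2) + through(1) + dandelion(4) = 7 ✓
Line 3: lone(1) + motionless(3) + shore(1) = 5 ✓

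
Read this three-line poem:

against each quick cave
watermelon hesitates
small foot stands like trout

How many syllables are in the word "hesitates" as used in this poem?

3

"hesitates" has 3 syllables.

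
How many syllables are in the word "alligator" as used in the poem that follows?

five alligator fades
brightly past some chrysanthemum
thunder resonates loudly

4

"alligator" has 4 syllables.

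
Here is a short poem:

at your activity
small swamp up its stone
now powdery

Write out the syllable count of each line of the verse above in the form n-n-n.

Line 1: "at your activity": 1+1+4 = 6
Line 2: "small swamp up its stone": 1+1+1+1+1 = 5
Line 3: "now powdery": 1+3 = 4

6-5-4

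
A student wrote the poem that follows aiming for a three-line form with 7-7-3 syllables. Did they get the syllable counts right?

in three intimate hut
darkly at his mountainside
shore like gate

No

Line 1: in(1) + three(1) + intimate(3) + hut(1) = 6 (expected 7)
Line 2: darkly(2) + at(1) + his(1) + mountainside(3) = 7 ✓
Line 3: shore(1) + like(1) + gate(1) = 3 ✓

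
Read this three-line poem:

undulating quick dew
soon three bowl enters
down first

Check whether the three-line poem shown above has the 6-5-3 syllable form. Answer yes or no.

No

Line 1: undulating (4), quick (1), dew (1) → 6 ✓
Line 2: soon (1), three (1), bowl (1), enters (2) → 5 ✓
Line 3: down (1), first (1) → 2 (expected 3)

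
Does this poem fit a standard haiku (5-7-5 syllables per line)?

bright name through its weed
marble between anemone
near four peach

No

Line 1: bright(1) + name(1) + through(1) + its(1) + weed(1) = 5 ✓
Line 2: marble(2) + between(2) + anemone(4) = 8 (expected 7)
Line 3: near(1) + four(1) + peach(1) = 3 (expected 5)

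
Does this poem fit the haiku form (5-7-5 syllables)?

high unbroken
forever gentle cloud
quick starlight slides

Line 1: high(1) + unbroken(3) = 4 (expected 5)
Line 2: forever(3) + gentle(2) + cloud(1) = 6 (expected 7)
Line 3: quick(1) + starlight(2) + slides(1) = 4 (expected 5)

No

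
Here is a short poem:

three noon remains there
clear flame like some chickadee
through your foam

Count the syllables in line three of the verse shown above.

3

Line three: through (1), your (1), foam (1) → 3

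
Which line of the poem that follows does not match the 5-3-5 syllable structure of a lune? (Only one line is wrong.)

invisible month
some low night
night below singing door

Line 3

Line 1: invisible (4), month (1) → 5 ✓
Line 2: some (1), low (1), night (1) → 3 ✓
Line 3: night (1), below (2), singing (2), door (1) → 6 (expected 5)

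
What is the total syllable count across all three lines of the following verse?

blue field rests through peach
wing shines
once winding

Line 1: blue(1) + field(1) + rests(1) + through(1) + peach(1) = 5
Line 2: wing(1) + shines(1) = 2
Line 3: once(1) + winding(2) = 3
Total: 5 + 2 + 3 = 10

10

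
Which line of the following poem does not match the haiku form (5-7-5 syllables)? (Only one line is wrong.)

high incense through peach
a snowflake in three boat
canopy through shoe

Line 1: high (1), incense (2), through (1), peach (1) → 5 ✓
Line 2: a (1), snowflake (2), in (1), three (1), boat (1) → 6 (expected 7)
Line 3: canopy (3), through (1), shoe (1) → 5 ✓

The second line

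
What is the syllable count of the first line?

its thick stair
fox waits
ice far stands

The first line: "its thick stair": 1+1+1 = 3

3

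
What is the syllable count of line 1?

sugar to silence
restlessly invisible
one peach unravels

Line 1: sugar (2), to (1), silence (2) → 5

5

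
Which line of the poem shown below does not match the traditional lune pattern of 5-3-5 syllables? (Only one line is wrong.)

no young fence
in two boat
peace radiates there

The first line

Line 1: no (1), young (1), fence (1) → 3 (expected 5)
Line 2: in (1), two (1), boat (1) → 3 ✓
Line 3: peace (1), radiates (3), there (1) → 5 ✓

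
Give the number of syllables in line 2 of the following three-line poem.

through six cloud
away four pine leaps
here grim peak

5

Line 2: "away four pine leaps": 2+1+1+1 = 5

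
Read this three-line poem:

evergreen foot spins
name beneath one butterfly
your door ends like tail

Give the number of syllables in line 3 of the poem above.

5

Line 3: "your door ends like tail": 1+1+1+1+1 = 5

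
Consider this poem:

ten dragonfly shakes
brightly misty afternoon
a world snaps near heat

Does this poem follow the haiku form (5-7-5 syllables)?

Yes

Line 1: ten(1) + dragonfly(3) + shakes(1) = 5 ✓
Line 2: brightly(2) + misty(2) + afternoon(3) = 7 ✓
Line 3: a(1) + world(1) + snaps(1) + near(1) + heat(1) = 5 ✓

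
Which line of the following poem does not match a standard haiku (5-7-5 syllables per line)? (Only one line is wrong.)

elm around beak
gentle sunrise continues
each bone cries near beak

The first line

Line 1: elm(1) + around(2) + beak(1) = 4 (expected 5)
Line 2: gentle(2) + sunrise(2) + continues(3) = 7 ✓
Line 3: each(1) + bone(1) + cries(1) + near(1) + beak(1) = 5 ✓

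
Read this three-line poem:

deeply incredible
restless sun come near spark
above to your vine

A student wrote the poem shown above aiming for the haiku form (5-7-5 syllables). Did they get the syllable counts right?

Line 1: deeply(2) + incredible(4) = 6 (expected 5)
Line 2: restless(2) + sun(1) + come(1) + near(1) + spark(1) = 6 (expected 7)
Line 3: above(2) + to(1) + your(1) + vine(1) = 5 ✓

No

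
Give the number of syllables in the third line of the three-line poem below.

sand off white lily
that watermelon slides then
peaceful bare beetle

5

The third line: peaceful (2), bare (1), beetle (2) → 5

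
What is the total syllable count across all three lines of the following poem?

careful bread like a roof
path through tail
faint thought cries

Line 1: "careful bread like a roof": 2+1+1+1+1 = 6
Line 2: "path through tail": 1+1+1 = 3
Line 3: "faint thought cries": 1+1+1 = 3
Total: 6 + 3 + 3 = 12

12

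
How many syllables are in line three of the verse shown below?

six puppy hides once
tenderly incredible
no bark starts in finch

Line three: "no bark starts in finch": 1+1+1+1+1 = 5

5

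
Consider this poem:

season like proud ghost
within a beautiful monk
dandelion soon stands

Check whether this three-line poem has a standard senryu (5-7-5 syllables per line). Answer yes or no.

No

Line 1: season (2), like (1), proud (1), ghost (1) → 5 ✓
Line 2: within (2), a (1), beautiful (3), monk (1) → 7 ✓
Line 3: dandelion (4), soon (1), stands (1) → 6 (expected 5)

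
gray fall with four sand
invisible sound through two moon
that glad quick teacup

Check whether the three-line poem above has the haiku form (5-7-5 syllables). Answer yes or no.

Line 1: "gray fall with four sand": 1+1+1+1+1 = 5 ✓
Line 2: "invisible sound through two moon": 4+1+1+1+1 = 8 (expected 7)
Line 3: "that glad quick teacup": 1+1+1+2 = 5 ✓

No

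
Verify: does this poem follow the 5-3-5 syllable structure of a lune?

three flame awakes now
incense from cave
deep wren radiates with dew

No

Line 1: three(1) + flame(1) + awakes(2) + now(1) = 5 ✓
Line 2: incense(2) + from(1) + cave(1) = 4 (expected 3)
Line 3: deep(1) + wren(1) + radiates(3) + with(1) + dew(1) = 7 (expected 5)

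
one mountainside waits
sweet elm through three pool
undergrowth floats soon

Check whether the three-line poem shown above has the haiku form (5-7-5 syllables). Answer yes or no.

Line 1: one (1), mountainside (3), waits (1) → 5 ✓
Line 2: sweet (1), elm (1), through (1), three (1), pool (1) → 5 (expected 7)
Line 3: undergrowth (3), floats (1), soon (1) → 5 ✓

No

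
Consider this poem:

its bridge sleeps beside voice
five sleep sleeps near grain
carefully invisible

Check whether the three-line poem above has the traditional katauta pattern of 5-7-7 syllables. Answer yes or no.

Line 1: its(1) + bridge(1) + sleeps(1) + beside(2) + voice(1) = 6 (expected 5)
Line 2: five(1) + sleep(1) + sleeps(1) + near(1) + grain(1) = 5 (expected 7)
Line 3: carefully(3) + invisible(4) = 7 ✓

No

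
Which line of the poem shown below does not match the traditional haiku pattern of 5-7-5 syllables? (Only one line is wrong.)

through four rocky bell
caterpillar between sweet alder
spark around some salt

Line 1: through(1) + four(1) + rocky(2) + bell(1) = 5 ✓
Line 2: caterpillar(4) + between(2) + sweet(1) + alder(2) = 9 (expected 7)
Line 3: spark(1) + around(2) + some(1) + salt(1) = 5 ✓

The second line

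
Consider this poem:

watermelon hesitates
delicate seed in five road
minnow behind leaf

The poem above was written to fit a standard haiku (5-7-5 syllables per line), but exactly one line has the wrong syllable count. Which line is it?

Line 1

Line 1: "watermelon hesitates": 4+3 = 7 (expected 5)
Line 2: "delicate seed in five road": 3+1+1+1+1 = 7 ✓
Line 3: "minnow behind leaf": 2+2+1 = 5 ✓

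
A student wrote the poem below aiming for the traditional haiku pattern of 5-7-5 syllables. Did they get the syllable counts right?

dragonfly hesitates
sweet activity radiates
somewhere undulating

No

Line 1: dragonfly(3) + hesitates(3) = 6 (expected 5)
Line 2: sweet(1) + activity(4) + radiates(3) = 8 (expected 7)
Line 3: somewhere(2) + undulating(4) = 6 (expected 5)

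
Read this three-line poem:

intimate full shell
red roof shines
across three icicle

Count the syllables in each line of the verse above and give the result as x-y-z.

Line 1: intimate (3), full (1), shell (1) → 5
Line 2: red (1), roof (1), shines (1) → 3
Line 3: across (2), three (1), icicle (3) → 6

5-3-6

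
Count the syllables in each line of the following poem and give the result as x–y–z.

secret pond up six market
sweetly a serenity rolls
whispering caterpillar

7–8–7

Line 1: secret(2) + pond(1) + up(1) + six(1) + market(2) = 7
Line 2: sweetly(2) + a(1) + serenity(4) + rolls(1) = 8
Line 3: whispering(3) + caterpillar(4) = 7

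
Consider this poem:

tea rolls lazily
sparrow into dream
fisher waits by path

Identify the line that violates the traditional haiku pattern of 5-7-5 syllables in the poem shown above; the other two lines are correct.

The second line

Line 1: "tea rolls lazily": 1+1+3 = 5 ✓
Line 2: "sparrow into dream": 2+2+1 = 5 (expected 7)
Line 3: "fisher waits by path": 2+1+1+1 = 5 ✓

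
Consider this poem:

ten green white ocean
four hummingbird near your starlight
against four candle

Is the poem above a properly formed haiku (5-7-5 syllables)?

Line 1: ten(1) + green(1) + white(1) + ocean(2) = 5 ✓
Line 2: four(1) + hummingbird(3) + near(1) + your(1) + starlight(2) = 8 (expected 7)
Line 3: against(2) + four(1) + candle(2) = 5 ✓

No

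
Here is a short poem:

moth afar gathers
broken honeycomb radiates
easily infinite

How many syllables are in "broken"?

2

"broken" has 2 syllables.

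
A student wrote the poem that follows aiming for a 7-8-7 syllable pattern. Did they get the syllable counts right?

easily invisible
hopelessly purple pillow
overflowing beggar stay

No

Line 1: "easily invisible": 3+4 = 7 ✓
Line 2: "hopelessly purple pillow": 3+2+2 = 7 (expected 8)
Line 3: "overflowing beggar stay": 4+2+1 = 7 ✓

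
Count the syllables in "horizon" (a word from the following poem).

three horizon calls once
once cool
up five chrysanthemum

"horizon" has 3 syllables.

3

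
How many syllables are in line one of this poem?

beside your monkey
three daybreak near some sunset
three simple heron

Line one: beside(2) + your(1) + monkey(2) = 5

5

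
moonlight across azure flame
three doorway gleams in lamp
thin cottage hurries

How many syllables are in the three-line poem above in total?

Line 1: moonlight (2), across (2), azure (2), flame (1) → 7
Line 2: three (1), doorway (2), gleams (1), in (1), lamp (1) → 6
Line 3: thin (1), cottage (2), hurries (2) → 5
Total: 7 + 6 + 5 = 18

18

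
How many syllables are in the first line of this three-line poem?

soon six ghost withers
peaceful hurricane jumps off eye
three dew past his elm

5

The first line: soon (1), six (1), ghost (1), withers (2) → 5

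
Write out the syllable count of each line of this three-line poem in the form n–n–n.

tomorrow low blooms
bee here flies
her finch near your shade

5–3–5

Line 1: tomorrow(3) + low(1) + blooms(1) = 5
Line 2: bee(1) + here(1) + flies(1) = 3
Line 3: her(1) + finch(1) + near(1) + your(1) + shade(1) = 5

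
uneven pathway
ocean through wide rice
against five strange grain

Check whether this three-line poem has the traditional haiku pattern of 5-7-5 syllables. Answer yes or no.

Line 1: uneven(3) + pathway(2) = 5 ✓
Line 2: ocean(2) + through(1) + wide(1) + rice(1) = 5 (expected 7)
Line 3: against(2) + five(1) + strange(1) + grain(1) = 5 ✓

No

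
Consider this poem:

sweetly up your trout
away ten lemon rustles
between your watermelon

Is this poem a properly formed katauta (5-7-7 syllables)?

Line 1: sweetly (2), up (1), your (1), trout (1) → 5 ✓
Line 2: away (2), ten (1), lemon (2), rustles (2) → 7 ✓
Line 3: between (2), your (1), watermelon (4) → 7 ✓

Yes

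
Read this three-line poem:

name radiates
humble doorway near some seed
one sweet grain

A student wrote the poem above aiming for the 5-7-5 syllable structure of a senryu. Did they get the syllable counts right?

No

Line 1: name (1), radiates (3) → 4 (expected 5)
Line 2: humble (2), doorway (2), near (1), some (1), seed (1) → 7 ✓
Line 3: one (1), sweet (1), grain (1) → 3 (expected 5)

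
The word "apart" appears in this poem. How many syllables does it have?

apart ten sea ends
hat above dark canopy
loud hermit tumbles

2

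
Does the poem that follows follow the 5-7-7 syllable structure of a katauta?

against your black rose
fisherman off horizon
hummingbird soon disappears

Yes

Line 1: against(2) + your(1) + black(1) + rose(1) = 5 ✓
Line 2: fisherman(3) + off(1) + horizon(3) = 7 ✓
Line 3: hummingbird(3) + soon(1) + disappears(3) = 7 ✓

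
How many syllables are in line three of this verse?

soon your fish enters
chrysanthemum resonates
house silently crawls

Line three: house(1) + silently(3) + crawls(1) = 5

5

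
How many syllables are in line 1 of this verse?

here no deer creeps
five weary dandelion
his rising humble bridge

4

Line 1: here(1) + no(1) + deer(1) + creeps(1) = 4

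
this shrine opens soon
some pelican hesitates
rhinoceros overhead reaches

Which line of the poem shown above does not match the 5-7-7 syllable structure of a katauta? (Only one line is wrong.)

Line 3

Line 1: "this shrine opens soon": 1+1+2+1 = 5 ✓
Line 2: "some pelican hesitates": 1+3+3 = 7 ✓
Line 3: "rhinoceros overhead reaches": 4+3+2 = 9 (expected 7)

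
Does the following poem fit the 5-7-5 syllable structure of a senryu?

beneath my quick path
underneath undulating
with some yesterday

Yes

Line 1: "beneath my quick path": 2+1+1+1 = 5 ✓
Line 2: "underneath undulating": 3+4 = 7 ✓
Line 3: "with some yesterday": 1+1+3 = 5 ✓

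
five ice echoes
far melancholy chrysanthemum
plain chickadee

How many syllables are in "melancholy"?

4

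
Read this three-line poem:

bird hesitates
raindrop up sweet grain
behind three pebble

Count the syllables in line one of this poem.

4

Line one: "bird hesitates": 1+3 = 4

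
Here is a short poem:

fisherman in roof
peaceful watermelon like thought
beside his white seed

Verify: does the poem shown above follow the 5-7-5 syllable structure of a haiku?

No

Line 1: fisherman (3), in (1), roof (1) → 5 ✓
Line 2: peaceful (2), watermelon (4), like (1), thought (1) → 8 (expected 7)
Line 3: beside (2), his (1), white (1), seed (1) → 5 ✓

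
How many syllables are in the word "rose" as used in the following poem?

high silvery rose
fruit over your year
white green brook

1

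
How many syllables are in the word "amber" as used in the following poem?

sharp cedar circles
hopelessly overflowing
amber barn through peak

"amber" has 2 syllables.

2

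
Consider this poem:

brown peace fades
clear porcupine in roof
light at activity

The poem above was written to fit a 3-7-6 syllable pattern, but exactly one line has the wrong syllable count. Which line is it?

Line 1: brown (1), peace (1), fades (1) → 3 ✓
Line 2: clear (1), porcupine (3), in (1), roof (1) → 6 (expected 7)
Line 3: light (1), at (1), activity (4) → 6 ✓

Line 2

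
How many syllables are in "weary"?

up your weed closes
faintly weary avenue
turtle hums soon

2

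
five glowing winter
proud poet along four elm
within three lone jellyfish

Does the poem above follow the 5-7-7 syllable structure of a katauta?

Yes

Line 1: "five glowing winter": 1+2+2 = 5 ✓
Line 2: "proud poet along four elm": 1+2+2+1+1 = 7 ✓
Line 3: "within three lone jellyfish": 2+1+1+3 = 7 ✓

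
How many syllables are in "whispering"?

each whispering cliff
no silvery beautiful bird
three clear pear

3

"whispering" has 3 syllables.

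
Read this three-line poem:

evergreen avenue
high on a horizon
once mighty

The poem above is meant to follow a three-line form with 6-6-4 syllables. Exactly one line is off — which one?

Line 1: "evergreen avenue": 3+3 = 6 ✓
Line 2: "high on a horizon": 1+1+1+3 = 6 ✓
Line 3: "once mighty": 1+2 = 3 (expected 4)

The third line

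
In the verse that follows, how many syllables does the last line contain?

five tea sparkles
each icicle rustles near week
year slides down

3

The last line: "year slides down": 1+1+1 = 3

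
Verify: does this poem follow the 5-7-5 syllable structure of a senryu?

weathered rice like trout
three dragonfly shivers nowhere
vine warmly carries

Line 1: weathered (2), rice (1), like (1), trout (1) → 5 ✓
Line 2: three (1), dragonfly (3), shivers (2), nowhere (2) → 8 (expected 7)
Line 3: vine (1), warmly (2), carries (2) → 5 ✓

No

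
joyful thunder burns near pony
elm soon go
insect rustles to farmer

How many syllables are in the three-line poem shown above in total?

Line 1: joyful(2) + thunder(2) + burns(1) + near(1) + pony(2) = 8
Line 2: elm(1) + soon(1) + go(1) = 3
Line 3: insect(2) + rustles(2) + to(1) + farmer(2) = 7
Total: 8 + 3 + 7 = 18

18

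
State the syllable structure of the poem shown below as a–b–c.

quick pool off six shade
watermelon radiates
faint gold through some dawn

5–7–5

Line 1: quick (1), pool (1), off (1), six (1), shade (1) → 5
Line 2: watermelon (4), radiates (3) → 7
Line 3: faint (1), gold (1), through (1), some (1), dawn (1) → 5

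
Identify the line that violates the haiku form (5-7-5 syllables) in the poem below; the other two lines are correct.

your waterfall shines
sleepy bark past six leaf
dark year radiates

The second line

Line 1: your(1) + waterfall(3) + shines(1) = 5 ✓
Line 2: sleepy(2) + bark(1) + past(1) + six(1) + leaf(1) = 6 (expected 7)
Line 3: dark(1) + year(1) + radiates(3) = 5 ✓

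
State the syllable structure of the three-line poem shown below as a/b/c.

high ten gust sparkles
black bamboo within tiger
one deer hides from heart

Line 1: "high ten gust sparkles": 1+1+1+2 = 5
Line 2: "black bamboo within tiger": 1+2+2+2 = 7
Line 3: "one deer hides from heart": 1+1+1+1+1 = 5

5/7/5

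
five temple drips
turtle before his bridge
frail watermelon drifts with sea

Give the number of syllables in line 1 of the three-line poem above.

4

Line 1: five(1) + temple(2) + drips(1) = 4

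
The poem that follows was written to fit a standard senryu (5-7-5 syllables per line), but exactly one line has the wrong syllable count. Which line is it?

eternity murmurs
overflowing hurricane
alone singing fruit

Line 1: "eternity murmurs": 4+2 = 6 (expected 5)
Line 2: "overflowing hurricane": 4+3 = 7 ✓
Line 3: "alone singing fruit": 2+2+1 = 5 ✓

Line 1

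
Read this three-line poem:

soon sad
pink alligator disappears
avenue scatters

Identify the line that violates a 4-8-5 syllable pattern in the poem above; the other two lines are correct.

Line 1: soon(1) + sad(1) = 2 (expected 4)
Line 2: pink(1) + alligator(4) + disappears(3) = 8 ✓
Line 3: avenue(3) + scatters(2) = 5 ✓

Line 1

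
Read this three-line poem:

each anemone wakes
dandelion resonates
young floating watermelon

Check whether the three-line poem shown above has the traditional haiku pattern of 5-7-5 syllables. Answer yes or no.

Line 1: each(1) + anemone(4) + wakes(1) = 6 (expected 5)
Line 2: dandelion(4) + resonates(3) = 7 ✓
Line 3: young(1) + floating(2) + watermelon(4) = 7 (expected 5)

No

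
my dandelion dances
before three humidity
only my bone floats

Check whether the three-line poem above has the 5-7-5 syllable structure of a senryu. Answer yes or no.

Line 1: "my dandelion dances": 1+4+2 = 7 (expected 5)
Line 2: "before three humidity": 2+1+4 = 7 ✓
Line 3: "only my bone floats": 2+1+1+1 = 5 ✓

No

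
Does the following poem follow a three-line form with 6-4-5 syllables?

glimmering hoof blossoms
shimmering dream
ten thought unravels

Line 1: "glimmering hoof blossoms": 3+1+2 = 6 ✓
Line 2: "shimmering dream": 3+1 = 4 ✓
Line 3: "ten thought unravels": 1+1+3 = 5 ✓

Yes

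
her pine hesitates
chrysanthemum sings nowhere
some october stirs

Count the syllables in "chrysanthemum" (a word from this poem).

4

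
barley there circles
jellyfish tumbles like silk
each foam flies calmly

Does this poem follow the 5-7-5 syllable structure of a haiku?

Line 1: "barley there circles": 2+1+2 = 5 ✓
Line 2: "jellyfish tumbles like silk": 3+2+1+1 = 7 ✓
Line 3: "each foam flies calmly": 1+1+1+2 = 5 ✓

Yes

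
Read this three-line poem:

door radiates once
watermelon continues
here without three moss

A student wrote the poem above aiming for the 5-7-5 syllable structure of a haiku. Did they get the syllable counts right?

Yes

Line 1: door (1), radiates (3), once (1) → 5 ✓
Line 2: watermelon (4), continues (3) → 7 ✓
Line 3: here (1), without (2), three (1), moss (1) → 5 ✓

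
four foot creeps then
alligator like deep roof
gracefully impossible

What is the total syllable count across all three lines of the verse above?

Line 1: four (1), foot (1), creeps (1), then (1) → 4
Line 2: alligator (4), like (1), deep (1), roof (1) → 7
Line 3: gracefully (3), impossible (4) → 7
Total: 4 + 7 + 7 = 18

18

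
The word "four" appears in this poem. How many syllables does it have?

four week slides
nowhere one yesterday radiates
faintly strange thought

1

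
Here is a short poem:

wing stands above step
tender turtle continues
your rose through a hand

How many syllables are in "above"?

2

"above" has 2 syllables.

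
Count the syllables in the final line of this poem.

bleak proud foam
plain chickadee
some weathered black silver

6

The final line: some (1), weathered (2), black (1), silver (2) → 6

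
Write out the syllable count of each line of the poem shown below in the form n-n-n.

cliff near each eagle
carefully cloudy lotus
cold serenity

Line 1: "cliff near each eagle": 1+1+1+2 = 5
Line 2: "carefully cloudy lotus": 3+2+2 = 7
Line 3: "cold serenity": 1+4 = 5

5-7-5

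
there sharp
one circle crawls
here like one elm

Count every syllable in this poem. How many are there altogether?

10

Line 1: "there sharp": 1+1 = 2
Line 2: "one circle crawls": 1+2+1 = 4
Line 3: "here like one elm": 1+1+1+1 = 4
Total: 2 + 4 + 4 = 10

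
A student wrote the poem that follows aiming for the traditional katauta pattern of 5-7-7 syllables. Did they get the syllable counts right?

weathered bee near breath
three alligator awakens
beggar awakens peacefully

No

Line 1: weathered (2), bee (1), near (1), breath (1) → 5 ✓
Line 2: three (1), alligator (4), awakens (3) → 8 (expected 7)
Line 3: beggar (2), awakens (3), peacefully (3) → 8 (expected 7)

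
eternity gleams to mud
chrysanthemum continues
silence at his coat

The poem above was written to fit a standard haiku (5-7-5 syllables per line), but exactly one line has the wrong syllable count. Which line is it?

Line 1

Line 1: "eternity gleams to mud": 4+1+1+1 = 7 (expected 5)
Line 2: "chrysanthemum continues": 4+3 = 7 ✓
Line 3: "silence at his coat": 2+1+1+1 = 5 ✓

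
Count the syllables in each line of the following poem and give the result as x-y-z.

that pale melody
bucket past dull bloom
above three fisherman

5-5-6

Line 1: that (1), pale (1), melody (3) → 5
Line 2: bucket (2), past (1), dull (1), bloom (1) → 5
Line 3: above (2), three (1), fisherman (3) → 6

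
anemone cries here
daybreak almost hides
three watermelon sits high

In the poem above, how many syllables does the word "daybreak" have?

2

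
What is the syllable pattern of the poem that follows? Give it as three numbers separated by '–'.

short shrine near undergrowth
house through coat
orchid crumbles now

Line 1: "short shrine near undergrowth": 1+1+1+3 = 6
Line 2: "house through coat": 1+1+1 = 3
Line 3: "orchid crumbles now": 2+2+1 = 5

6–3–5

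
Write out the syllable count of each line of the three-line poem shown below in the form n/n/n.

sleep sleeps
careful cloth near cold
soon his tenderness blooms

2/5/6

Line 1: sleep(1) + sleeps(1) = 2
Line 2: careful(2) + cloth(1) + near(1) + cold(1) = 5
Line 3: soon(1) + his(1) + tenderness(3) + blooms(1) = 6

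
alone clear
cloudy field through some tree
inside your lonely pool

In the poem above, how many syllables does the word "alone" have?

2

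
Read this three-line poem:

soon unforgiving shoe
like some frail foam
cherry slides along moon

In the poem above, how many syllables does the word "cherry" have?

"cherry" has 2 syllables.

2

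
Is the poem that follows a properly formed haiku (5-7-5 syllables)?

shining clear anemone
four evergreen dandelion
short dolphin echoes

Line 1: shining (2), clear (1), anemone (4) → 7 (expected 5)
Line 2: four (1), evergreen (3), dandelion (4) → 8 (expected 7)
Line 3: short (1), dolphin (2), echoes (2) → 5 ✓

No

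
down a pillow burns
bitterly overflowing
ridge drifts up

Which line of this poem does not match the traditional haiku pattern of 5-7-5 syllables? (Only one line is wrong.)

Line 1: down(1) + a(1) + pillow(2) + burns(1) = 5 ✓
Line 2: bitterly(3) + overflowing(4) = 7 ✓
Line 3: ridge(1) + drifts(1) + up(1) = 3 (expected 5)

The third line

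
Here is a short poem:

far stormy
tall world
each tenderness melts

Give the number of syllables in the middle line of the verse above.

The middle line: tall(1) + world(1) = 2

2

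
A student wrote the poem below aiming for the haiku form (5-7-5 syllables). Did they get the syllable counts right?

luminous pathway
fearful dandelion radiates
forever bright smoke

No

Line 1: luminous (3), pathway (2) → 5 ✓
Line 2: fearful (2), dandelion (4), radiates (3) → 9 (expected 7)
Line 3: forever (3), bright (1), smoke (1) → 5 ✓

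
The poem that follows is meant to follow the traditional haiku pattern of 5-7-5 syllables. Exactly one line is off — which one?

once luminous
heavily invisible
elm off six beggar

Line 1: once(1) + luminous(3) = 4 (expected 5)
Line 2: heavily(3) + invisible(4) = 7 ✓
Line 3: elm(1) + off(1) + six(1) + beggar(2) = 5 ✓

Line 1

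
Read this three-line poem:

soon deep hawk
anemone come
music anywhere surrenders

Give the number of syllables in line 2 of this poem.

Line 2: anemone(4) + come(1) = 5

5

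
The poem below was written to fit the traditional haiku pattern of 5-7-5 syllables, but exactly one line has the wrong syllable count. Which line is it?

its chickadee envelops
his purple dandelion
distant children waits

Line 1

Line 1: "its chickadee envelops": 1+3+3 = 7 (expected 5)
Line 2: "his purple dandelion": 1+2+4 = 7 ✓
Line 3: "distant children waits": 2+2+1 = 5 ✓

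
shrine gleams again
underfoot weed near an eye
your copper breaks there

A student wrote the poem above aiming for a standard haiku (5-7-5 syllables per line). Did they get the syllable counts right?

No

Line 1: "shrine gleams again": 1+1+2 = 4 (expected 5)
Line 2: "underfoot weed near an eye": 3+1+1+1+1 = 7 ✓
Line 3: "your copper breaks there": 1+2+1+1 = 5 ✓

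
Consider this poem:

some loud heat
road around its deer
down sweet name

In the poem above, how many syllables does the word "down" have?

1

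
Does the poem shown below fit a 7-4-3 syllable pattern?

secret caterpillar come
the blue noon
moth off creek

No

Line 1: "secret caterpillar come": 2+4+1 = 7 ✓
Line 2: "the blue noon": 1+1+1 = 3 (expected 4)
Line 3: "moth off creek": 1+1+1 = 3 ✓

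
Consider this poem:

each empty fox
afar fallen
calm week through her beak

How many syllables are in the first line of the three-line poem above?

4

The first line: each(1) + empty(2) + fox(1) = 4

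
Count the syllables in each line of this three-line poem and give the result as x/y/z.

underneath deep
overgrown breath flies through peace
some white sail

Line 1: underneath(3) + deep(1) = 4
Line 2: overgrown(3) + breath(1) + flies(1) + through(1) + peace(1) = 7
Line 3: some(1) + white(1) + sail(1) = 3

4/7/3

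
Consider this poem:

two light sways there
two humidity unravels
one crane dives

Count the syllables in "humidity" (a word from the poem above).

4

"humidity" has 4 syllables.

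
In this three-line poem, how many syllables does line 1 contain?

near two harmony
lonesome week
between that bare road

5

Line 1: "near two harmony": 1+1+3 = 5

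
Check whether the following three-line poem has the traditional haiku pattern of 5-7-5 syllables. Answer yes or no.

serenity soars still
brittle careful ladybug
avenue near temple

Line 1: serenity(4) + soars(1) + still(1) = 6 (expected 5)
Line 2: brittle(2) + careful(2) + ladybug(3) = 7 ✓
Line 3: avenue(3) + near(1) + temple(2) = 6 (expected 5)

No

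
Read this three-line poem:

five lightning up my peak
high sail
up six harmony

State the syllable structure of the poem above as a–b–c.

6–2–5

Line 1: "five lightning up my peak": 1+2+1+1+1 = 6
Line 2: "high sail": 1+1 = 2
Line 3: "up six harmony": 1+1+3 = 5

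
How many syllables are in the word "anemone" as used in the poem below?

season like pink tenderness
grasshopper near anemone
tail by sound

4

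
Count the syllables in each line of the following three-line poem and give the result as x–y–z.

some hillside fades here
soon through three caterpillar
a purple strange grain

Line 1: some(1) + hillside(2) + fades(1) + here(1) = 5
Line 2: soon(1) + through(1) + three(1) + caterpillar(4) = 7
Line 3: a(1) + purple(2) + strange(1) + grain(1) = 5

5–7–5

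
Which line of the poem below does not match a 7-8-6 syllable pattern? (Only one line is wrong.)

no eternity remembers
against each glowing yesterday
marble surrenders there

Line 1: "no eternity remembers": 1+4+3 = 8 (expected 7)
Line 2: "against each glowing yesterday": 2+1+2+3 = 8 ✓
Line 3: "marble surrenders there": 2+3+1 = 6 ✓

Line 1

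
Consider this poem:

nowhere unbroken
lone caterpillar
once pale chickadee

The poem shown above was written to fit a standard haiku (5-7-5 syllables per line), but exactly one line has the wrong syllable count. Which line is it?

The second line

Line 1: "nowhere unbroken": 2+3 = 5 ✓
Line 2: "lone caterpillar": 1+4 = 5 (expected 7)
Line 3: "once pale chickadee": 1+1+3 = 5 ✓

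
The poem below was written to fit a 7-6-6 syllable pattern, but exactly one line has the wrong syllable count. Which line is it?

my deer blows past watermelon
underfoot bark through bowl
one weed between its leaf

Line 1: my(1) + deer(1) + blows(1) + past(1) + watermelon(4) = 8 (expected 7)
Line 2: underfoot(3) + bark(1) + through(1) + bowl(1) = 6 ✓
Line 3: one(1) + weed(1) + between(2) + its(1) + leaf(1) = 6 ✓

The first line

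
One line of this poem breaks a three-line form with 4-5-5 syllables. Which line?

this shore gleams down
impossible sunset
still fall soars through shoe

Line 1: "this shore gleams down": 1+1+1+1 = 4 ✓
Line 2: "impossible sunset": 4+2 = 6 (expected 5)
Line 3: "still fall soars through shoe": 1+1+1+1+1 = 5 ✓

The second line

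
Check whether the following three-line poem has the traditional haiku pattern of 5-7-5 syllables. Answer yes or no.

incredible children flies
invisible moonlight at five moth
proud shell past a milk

No

Line 1: "incredible children flies": 4+2+1 = 7 (expected 5)
Line 2: "invisible moonlight at five moth": 4+2+1+1+1 = 9 (expected 7)
Line 3: "proud shell past a milk": 1+1+1+1+1 = 5 ✓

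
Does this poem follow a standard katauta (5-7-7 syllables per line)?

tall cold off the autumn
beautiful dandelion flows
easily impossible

Line 1: "tall cold off the autumn": 1+1+1+1+2 = 6 (expected 5)
Line 2: "beautiful dandelion flows": 3+4+1 = 8 (expected 7)
Line 3: "easily impossible": 3+4 = 7 ✓

No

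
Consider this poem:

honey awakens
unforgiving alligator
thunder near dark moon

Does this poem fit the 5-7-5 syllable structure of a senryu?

Line 1: honey (2), awakens (3) → 5 ✓
Line 2: unforgiving (4), alligator (4) → 8 (expected 7)
Line 3: thunder (2), near (1), dark (1), moon (1) → 5 ✓

No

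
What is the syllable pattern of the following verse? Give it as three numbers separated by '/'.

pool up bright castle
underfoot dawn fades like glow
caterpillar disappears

5/7/7

Line 1: pool(1) + up(1) + bright(1) + castle(2) = 5
Line 2: underfoot(3) + dawn(1) + fades(1) + like(1) + glow(1) = 7
Line 3: caterpillar(4) + disappears(3) = 7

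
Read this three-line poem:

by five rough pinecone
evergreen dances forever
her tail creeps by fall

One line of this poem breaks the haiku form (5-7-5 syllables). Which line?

The second line

Line 1: by (1), five (1), rough (1), pinecone (2) → 5 ✓
Line 2: evergreen (3), dances (2), forever (3) → 8 (expected 7)
Line 3: her (1), tail (1), creeps (1), by (1), fall (1) → 5 ✓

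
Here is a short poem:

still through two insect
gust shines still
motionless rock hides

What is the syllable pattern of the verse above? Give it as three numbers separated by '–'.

Line 1: still(1) + through(1) + two(1) + insect(2) = 5
Line 2: gust(1) + shines(1) + still(1) = 3
Line 3: motionless(3) + rock(1) + hides(1) = 5

5–3–5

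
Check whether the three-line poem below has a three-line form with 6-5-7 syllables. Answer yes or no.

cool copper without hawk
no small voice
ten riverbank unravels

No

Line 1: "cool copper without hawk": 1+2+2+1 = 6 ✓
Line 2: "no small voice": 1+1+1 = 3 (expected 5)
Line 3: "ten riverbank unravels": 1+3+3 = 7 ✓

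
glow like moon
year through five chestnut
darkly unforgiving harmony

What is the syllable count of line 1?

3

Line 1: "glow like moon": 1+1+1 = 3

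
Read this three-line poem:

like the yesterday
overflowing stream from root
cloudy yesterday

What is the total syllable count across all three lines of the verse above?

Line 1: like(1) + the(1) + yesterday(3) = 5
Line 2: overflowing(4) + stream(1) + from(1) + root(1) = 7
Line 3: cloudy(2) + yesterday(3) = 5
Total: 5 + 7 + 5 = 17

17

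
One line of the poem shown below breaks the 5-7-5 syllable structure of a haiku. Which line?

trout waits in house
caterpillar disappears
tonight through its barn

Line 1: trout(1) + waits(1) + in(1) + house(1) = 4 (expected 5)
Line 2: caterpillar(4) + disappears(3) = 7 ✓
Line 3: tonight(2) + through(1) + its(1) + barn(1) = 5 ✓

The first line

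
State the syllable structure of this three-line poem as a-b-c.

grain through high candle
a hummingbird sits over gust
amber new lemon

Line 1: "grain through high candle": 1+1+1+2 = 5
Line 2: "a hummingbird sits over gust": 1+3+1+2+1 = 8
Line 3: "amber new lemon": 2+1+2 = 5

5-8-5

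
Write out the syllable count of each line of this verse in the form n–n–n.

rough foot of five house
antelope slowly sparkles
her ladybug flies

Line 1: rough(1) + foot(1) + of(1) + five(1) + house(1) = 5
Line 2: antelope(3) + slowly(2) + sparkles(2) = 7
Line 3: her(1) + ladybug(3) + flies(1) = 5

5–7–5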